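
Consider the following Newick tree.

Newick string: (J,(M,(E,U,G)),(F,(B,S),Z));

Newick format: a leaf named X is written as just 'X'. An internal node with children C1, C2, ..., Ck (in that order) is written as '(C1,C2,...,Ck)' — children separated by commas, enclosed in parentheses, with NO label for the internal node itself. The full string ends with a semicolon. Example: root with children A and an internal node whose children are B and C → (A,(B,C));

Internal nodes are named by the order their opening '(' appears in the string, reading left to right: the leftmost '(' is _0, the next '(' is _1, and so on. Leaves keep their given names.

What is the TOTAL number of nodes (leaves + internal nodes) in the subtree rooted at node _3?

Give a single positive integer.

Answer: 6

Derivation:
Newick: (J,(M,(E,U,G)),(F,(B,S),Z));
Locate _3: it is the '(' at position 15 (the 4th '(' reading left to right).
Query: subtree rooted at _3
_3: subtree_size = 1 + 5
  F: subtree_size = 1 + 0
  _4: subtree_size = 1 + 2
    B: subtree_size = 1 + 0
    S: subtree_size = 1 + 0
  Z: subtree_size = 1 + 0
Total subtree size of _3: 6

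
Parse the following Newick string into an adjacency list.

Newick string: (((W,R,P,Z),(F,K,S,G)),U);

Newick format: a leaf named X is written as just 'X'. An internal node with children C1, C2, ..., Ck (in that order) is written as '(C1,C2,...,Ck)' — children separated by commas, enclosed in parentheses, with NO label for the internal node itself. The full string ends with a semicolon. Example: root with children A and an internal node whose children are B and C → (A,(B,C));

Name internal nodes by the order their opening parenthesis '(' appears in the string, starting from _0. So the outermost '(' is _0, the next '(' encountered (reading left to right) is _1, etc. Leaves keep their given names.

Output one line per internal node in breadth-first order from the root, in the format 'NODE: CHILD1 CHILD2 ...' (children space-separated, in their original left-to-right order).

Answer: _0: _1 U
_1: _2 _3
_2: W R P Z
_3: F K S G

Derivation:
Input: (((W,R,P,Z),(F,K,S,G)),U);
Scanning left-to-right, naming '(' by encounter order:
  pos 0: '(' -> open internal node _0 (depth 1)
  pos 1: '(' -> open internal node _1 (depth 2)
  pos 2: '(' -> open internal node _2 (depth 3)
  pos 10: ')' -> close internal node _2 (now at depth 2)
  pos 12: '(' -> open internal node _3 (depth 3)
  pos 20: ')' -> close internal node _3 (now at depth 2)
  pos 21: ')' -> close internal node _1 (now at depth 1)
  pos 24: ')' -> close internal node _0 (now at depth 0)
Total internal nodes: 4
BFS adjacency from root:
  _0: _1 U
  _1: _2 _3
  _2: W R P Z
  _3: F K S G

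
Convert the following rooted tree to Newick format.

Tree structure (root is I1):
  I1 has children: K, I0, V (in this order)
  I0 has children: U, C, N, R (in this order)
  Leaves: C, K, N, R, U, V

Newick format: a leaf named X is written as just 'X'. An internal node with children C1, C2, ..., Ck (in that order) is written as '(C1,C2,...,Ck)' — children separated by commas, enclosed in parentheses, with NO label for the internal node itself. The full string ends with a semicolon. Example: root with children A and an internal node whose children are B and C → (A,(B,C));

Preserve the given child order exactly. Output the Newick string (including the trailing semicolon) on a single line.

internal I1 with children ['K', 'I0', 'V']
  leaf 'K' → 'K'
  internal I0 with children ['U', 'C', 'N', 'R']
    leaf 'U' → 'U'
    leaf 'C' → 'C'
    leaf 'N' → 'N'
    leaf 'R' → 'R'
  → '(U,C,N,R)'
  leaf 'V' → 'V'
→ '(K,(U,C,N,R),V)'
Final: (K,(U,C,N,R),V);

Answer: (K,(U,C,N,R),V);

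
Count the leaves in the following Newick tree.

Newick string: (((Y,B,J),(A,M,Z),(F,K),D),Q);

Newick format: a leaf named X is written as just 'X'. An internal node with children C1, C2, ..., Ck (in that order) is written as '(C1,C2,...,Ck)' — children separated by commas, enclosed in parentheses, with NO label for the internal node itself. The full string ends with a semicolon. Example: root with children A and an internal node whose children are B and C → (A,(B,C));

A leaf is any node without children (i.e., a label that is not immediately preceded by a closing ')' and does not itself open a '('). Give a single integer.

Newick: (((Y,B,J),(A,M,Z),(F,K),D),Q);
Scan left-to-right; a leaf is any maximal label run not followed by '(':
  pos 3: leaf 'Y' → count = 1
  pos 5: leaf 'B' → count = 2
  pos 7: leaf 'J' → count = 3
  pos 11: leaf 'A' → count = 4
  pos 13: leaf 'M' → count = 5
  pos 15: leaf 'Z' → count = 6
  pos 19: leaf 'F' → count = 7
  pos 21: leaf 'K' → count = 8
  pos 24: leaf 'D' → count = 9
  pos 27: leaf 'Q' → count = 10
Total leaves: 10

Answer: 10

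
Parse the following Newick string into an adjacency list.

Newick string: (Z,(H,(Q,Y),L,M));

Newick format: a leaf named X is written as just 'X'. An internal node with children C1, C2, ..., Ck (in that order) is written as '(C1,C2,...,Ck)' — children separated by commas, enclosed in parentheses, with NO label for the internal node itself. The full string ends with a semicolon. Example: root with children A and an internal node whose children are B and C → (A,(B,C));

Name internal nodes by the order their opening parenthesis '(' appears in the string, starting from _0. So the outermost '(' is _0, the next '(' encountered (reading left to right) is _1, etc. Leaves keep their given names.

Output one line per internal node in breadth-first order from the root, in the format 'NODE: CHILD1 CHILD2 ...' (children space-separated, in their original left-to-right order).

Answer: _0: Z _1
_1: H _2 L M
_2: Q Y

Derivation:
Input: (Z,(H,(Q,Y),L,M));
Scanning left-to-right, naming '(' by encounter order:
  pos 0: '(' -> open internal node _0 (depth 1)
  pos 3: '(' -> open internal node _1 (depth 2)
  pos 6: '(' -> open internal node _2 (depth 3)
  pos 10: ')' -> close internal node _2 (now at depth 2)
  pos 15: ')' -> close internal node _1 (now at depth 1)
  pos 16: ')' -> close internal node _0 (now at depth 0)
Total internal nodes: 3
BFS adjacency from root:
  _0: Z _1
  _1: H _2 L M
  _2: Q Y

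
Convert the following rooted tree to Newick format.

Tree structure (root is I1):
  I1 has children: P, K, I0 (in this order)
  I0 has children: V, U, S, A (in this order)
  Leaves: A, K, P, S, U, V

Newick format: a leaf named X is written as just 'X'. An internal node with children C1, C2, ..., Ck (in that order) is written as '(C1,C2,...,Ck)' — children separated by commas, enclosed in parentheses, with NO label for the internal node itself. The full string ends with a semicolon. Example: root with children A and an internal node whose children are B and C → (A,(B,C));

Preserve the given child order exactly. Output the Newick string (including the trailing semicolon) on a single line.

Answer: (P,K,(V,U,S,A));

Derivation:
internal I1 with children ['P', 'K', 'I0']
  leaf 'P' → 'P'
  leaf 'K' → 'K'
  internal I0 with children ['V', 'U', 'S', 'A']
    leaf 'V' → 'V'
    leaf 'U' → 'U'
    leaf 'S' → 'S'
    leaf 'A' → 'A'
  → '(V,U,S,A)'
→ '(P,K,(V,U,S,A))'
Final: (P,K,(V,U,S,A));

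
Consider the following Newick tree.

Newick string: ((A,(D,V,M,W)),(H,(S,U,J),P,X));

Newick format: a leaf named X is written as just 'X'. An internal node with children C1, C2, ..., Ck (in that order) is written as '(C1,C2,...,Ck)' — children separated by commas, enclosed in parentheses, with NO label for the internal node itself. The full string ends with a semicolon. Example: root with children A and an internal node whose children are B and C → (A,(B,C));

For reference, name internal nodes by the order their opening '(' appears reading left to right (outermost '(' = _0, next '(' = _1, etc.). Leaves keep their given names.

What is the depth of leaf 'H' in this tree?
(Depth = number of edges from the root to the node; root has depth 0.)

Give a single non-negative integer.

Newick: ((A,(D,V,M,W)),(H,(S,U,J),P,X));
Naming internals by '(' encounter order: outermost '(' = _0, next = _1, ...
Query node: H
Path from root: _0 -> _3 -> H
Depth of H: 2 (number of edges from root)

Answer: 2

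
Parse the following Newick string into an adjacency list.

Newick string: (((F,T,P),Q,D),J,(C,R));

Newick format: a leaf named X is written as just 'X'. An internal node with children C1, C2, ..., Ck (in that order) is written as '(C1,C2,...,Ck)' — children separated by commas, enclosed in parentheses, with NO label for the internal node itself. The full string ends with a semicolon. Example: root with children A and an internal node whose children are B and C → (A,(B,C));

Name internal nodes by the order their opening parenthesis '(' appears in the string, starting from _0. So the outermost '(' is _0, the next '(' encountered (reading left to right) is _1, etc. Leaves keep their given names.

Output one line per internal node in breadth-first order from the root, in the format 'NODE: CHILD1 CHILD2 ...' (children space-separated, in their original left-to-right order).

Input: (((F,T,P),Q,D),J,(C,R));
Scanning left-to-right, naming '(' by encounter order:
  pos 0: '(' -> open internal node _0 (depth 1)
  pos 1: '(' -> open internal node _1 (depth 2)
  pos 2: '(' -> open internal node _2 (depth 3)
  pos 8: ')' -> close internal node _2 (now at depth 2)
  pos 13: ')' -> close internal node _1 (now at depth 1)
  pos 17: '(' -> open internal node _3 (depth 2)
  pos 21: ')' -> close internal node _3 (now at depth 1)
  pos 22: ')' -> close internal node _0 (now at depth 0)
Total internal nodes: 4
BFS adjacency from root:
  _0: _1 J _3
  _1: _2 Q D
  _3: C R
  _2: F T P

Answer: _0: _1 J _3
_1: _2 Q D
_3: C R
_2: F T P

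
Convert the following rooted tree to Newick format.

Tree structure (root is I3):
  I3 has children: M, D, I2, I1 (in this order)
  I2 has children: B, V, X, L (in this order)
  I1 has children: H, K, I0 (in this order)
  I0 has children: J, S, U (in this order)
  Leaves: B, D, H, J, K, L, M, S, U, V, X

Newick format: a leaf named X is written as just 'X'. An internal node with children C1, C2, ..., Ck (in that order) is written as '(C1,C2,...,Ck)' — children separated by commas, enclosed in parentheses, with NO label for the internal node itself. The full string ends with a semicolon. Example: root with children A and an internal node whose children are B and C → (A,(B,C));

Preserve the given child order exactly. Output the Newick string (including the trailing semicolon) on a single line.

internal I3 with children ['M', 'D', 'I2', 'I1']
  leaf 'M' → 'M'
  leaf 'D' → 'D'
  internal I2 with children ['B', 'V', 'X', 'L']
    leaf 'B' → 'B'
    leaf 'V' → 'V'
    leaf 'X' → 'X'
    leaf 'L' → 'L'
  → '(B,V,X,L)'
  internal I1 with children ['H', 'K', 'I0']
    leaf 'H' → 'H'
    leaf 'K' → 'K'
    internal I0 with children ['J', 'S', 'U']
      leaf 'J' → 'J'
      leaf 'S' → 'S'
      leaf 'U' → 'U'
    → '(J,S,U)'
  → '(H,K,(J,S,U))'
→ '(M,D,(B,V,X,L),(H,K,(J,S,U)))'
Final: (M,D,(B,V,X,L),(H,K,(J,S,U)));

Answer: (M,D,(B,V,X,L),(H,K,(J,S,U)));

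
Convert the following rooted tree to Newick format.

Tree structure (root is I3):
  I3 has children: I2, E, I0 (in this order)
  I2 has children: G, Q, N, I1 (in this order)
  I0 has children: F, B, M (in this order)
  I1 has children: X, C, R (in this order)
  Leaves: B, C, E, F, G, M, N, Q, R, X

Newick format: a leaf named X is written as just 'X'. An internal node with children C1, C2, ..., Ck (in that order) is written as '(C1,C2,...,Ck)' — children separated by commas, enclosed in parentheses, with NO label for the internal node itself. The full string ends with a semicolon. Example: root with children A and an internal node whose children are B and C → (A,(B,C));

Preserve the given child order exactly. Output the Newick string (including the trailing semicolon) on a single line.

Answer: ((G,Q,N,(X,C,R)),E,(F,B,M));

Derivation:
internal I3 with children ['I2', 'E', 'I0']
  internal I2 with children ['G', 'Q', 'N', 'I1']
    leaf 'G' → 'G'
    leaf 'Q' → 'Q'
    leaf 'N' → 'N'
    internal I1 with children ['X', 'C', 'R']
      leaf 'X' → 'X'
      leaf 'C' → 'C'
      leaf 'R' → 'R'
    → '(X,C,R)'
  → '(G,Q,N,(X,C,R))'
  leaf 'E' → 'E'
  internal I0 with children ['F', 'B', 'M']
    leaf 'F' → 'F'
    leaf 'B' → 'B'
    leaf 'M' → 'M'
  → '(F,B,M)'
→ '((G,Q,N,(X,C,R)),E,(F,B,M))'
Final: ((G,Q,N,(X,C,R)),E,(F,B,M));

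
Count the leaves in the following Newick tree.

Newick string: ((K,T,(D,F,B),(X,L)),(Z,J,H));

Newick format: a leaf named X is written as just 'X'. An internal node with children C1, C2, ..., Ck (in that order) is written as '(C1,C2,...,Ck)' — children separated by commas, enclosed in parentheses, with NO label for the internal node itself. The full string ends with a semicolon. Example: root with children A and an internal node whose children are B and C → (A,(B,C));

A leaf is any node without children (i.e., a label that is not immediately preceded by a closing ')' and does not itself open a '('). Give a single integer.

Newick: ((K,T,(D,F,B),(X,L)),(Z,J,H));
Scan left-to-right; a leaf is any maximal label run not followed by '(':
  pos 2: leaf 'K' → count = 1
  pos 4: leaf 'T' → count = 2
  pos 7: leaf 'D' → count = 3
  pos 9: leaf 'F' → count = 4
  pos 11: leaf 'B' → count = 5
  pos 15: leaf 'X' → count = 6
  pos 17: leaf 'L' → count = 7
  pos 22: leaf 'Z' → count = 8
  pos 24: leaf 'J' → count = 9
  pos 26: leaf 'H' → count = 10
Total leaves: 10

Answer: 10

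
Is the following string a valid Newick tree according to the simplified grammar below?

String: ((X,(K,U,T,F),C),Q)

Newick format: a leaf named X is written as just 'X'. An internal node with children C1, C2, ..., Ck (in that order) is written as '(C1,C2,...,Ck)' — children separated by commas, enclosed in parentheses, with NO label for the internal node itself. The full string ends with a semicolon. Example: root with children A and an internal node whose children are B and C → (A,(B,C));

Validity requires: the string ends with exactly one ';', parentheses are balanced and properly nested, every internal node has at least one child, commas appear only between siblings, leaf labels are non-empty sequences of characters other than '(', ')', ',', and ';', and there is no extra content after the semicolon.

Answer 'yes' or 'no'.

Input: ((X,(K,U,T,F),C),Q)
Paren balance: 3 '(' vs 3 ')' OK
Ends with single ';': False
Full parse: FAILS (must end with ;)
Valid: False

Answer: no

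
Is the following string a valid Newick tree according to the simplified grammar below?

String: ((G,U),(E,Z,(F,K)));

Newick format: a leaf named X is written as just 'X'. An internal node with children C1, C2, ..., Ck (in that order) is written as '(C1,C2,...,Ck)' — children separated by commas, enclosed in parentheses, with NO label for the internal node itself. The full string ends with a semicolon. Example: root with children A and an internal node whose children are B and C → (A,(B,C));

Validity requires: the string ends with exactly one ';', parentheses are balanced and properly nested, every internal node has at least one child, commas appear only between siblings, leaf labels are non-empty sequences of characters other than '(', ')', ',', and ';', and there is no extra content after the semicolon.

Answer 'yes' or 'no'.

Answer: yes

Derivation:
Input: ((G,U),(E,Z,(F,K)));
Paren balance: 4 '(' vs 4 ')' OK
Ends with single ';': True
Full parse: OK
Valid: True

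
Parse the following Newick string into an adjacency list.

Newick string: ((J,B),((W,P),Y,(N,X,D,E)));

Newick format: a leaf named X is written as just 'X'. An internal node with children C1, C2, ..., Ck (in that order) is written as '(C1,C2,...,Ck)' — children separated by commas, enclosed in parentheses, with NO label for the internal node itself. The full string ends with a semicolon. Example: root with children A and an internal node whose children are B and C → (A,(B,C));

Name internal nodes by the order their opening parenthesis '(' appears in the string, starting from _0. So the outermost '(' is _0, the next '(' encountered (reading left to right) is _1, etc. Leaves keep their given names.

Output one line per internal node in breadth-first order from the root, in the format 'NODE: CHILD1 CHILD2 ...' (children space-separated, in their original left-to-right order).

Input: ((J,B),((W,P),Y,(N,X,D,E)));
Scanning left-to-right, naming '(' by encounter order:
  pos 0: '(' -> open internal node _0 (depth 1)
  pos 1: '(' -> open internal node _1 (depth 2)
  pos 5: ')' -> close internal node _1 (now at depth 1)
  pos 7: '(' -> open internal node _2 (depth 2)
  pos 8: '(' -> open internal node _3 (depth 3)
  pos 12: ')' -> close internal node _3 (now at depth 2)
  pos 16: '(' -> open internal node _4 (depth 3)
  pos 24: ')' -> close internal node _4 (now at depth 2)
  pos 25: ')' -> close internal node _2 (now at depth 1)
  pos 26: ')' -> close internal node _0 (now at depth 0)
Total internal nodes: 5
BFS adjacency from root:
  _0: _1 _2
  _1: J B
  _2: _3 Y _4
  _3: W P
  _4: N X D E

Answer: _0: _1 _2
_1: J B
_2: _3 Y _4
_3: W P
_4: N X D E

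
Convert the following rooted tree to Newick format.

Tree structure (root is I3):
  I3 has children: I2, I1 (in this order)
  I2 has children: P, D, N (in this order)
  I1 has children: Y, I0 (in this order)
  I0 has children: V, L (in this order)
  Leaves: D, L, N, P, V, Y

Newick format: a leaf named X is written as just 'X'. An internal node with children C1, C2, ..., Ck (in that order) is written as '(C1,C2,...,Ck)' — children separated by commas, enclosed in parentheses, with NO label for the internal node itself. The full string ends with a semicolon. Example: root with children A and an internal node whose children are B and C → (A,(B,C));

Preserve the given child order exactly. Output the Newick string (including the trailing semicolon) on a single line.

Answer: ((P,D,N),(Y,(V,L)));

Derivation:
internal I3 with children ['I2', 'I1']
  internal I2 with children ['P', 'D', 'N']
    leaf 'P' → 'P'
    leaf 'D' → 'D'
    leaf 'N' → 'N'
  → '(P,D,N)'
  internal I1 with children ['Y', 'I0']
    leaf 'Y' → 'Y'
    internal I0 with children ['V', 'L']
      leaf 'V' → 'V'
      leaf 'L' → 'L'
    → '(V,L)'
  → '(Y,(V,L))'
→ '((P,D,N),(Y,(V,L)))'
Final: ((P,D,N),(Y,(V,L)));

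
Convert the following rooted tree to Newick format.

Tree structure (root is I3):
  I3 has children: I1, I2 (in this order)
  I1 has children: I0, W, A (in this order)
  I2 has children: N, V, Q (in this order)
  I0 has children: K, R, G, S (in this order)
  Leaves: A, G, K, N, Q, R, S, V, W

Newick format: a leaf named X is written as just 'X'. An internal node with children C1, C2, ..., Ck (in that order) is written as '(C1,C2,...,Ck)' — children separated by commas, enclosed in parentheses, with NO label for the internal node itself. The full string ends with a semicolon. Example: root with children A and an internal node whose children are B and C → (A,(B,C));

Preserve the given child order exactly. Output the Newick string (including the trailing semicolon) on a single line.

Answer: (((K,R,G,S),W,A),(N,V,Q));

Derivation:
internal I3 with children ['I1', 'I2']
  internal I1 with children ['I0', 'W', 'A']
    internal I0 with children ['K', 'R', 'G', 'S']
      leaf 'K' → 'K'
      leaf 'R' → 'R'
      leaf 'G' → 'G'
      leaf 'S' → 'S'
    → '(K,R,G,S)'
    leaf 'W' → 'W'
    leaf 'A' → 'A'
  → '((K,R,G,S),W,A)'
  internal I2 with children ['N', 'V', 'Q']
    leaf 'N' → 'N'
    leaf 'V' → 'V'
    leaf 'Q' → 'Q'
  → '(N,V,Q)'
→ '(((K,R,G,S),W,A),(N,V,Q))'
Final: (((K,R,G,S),W,A),(N,V,Q));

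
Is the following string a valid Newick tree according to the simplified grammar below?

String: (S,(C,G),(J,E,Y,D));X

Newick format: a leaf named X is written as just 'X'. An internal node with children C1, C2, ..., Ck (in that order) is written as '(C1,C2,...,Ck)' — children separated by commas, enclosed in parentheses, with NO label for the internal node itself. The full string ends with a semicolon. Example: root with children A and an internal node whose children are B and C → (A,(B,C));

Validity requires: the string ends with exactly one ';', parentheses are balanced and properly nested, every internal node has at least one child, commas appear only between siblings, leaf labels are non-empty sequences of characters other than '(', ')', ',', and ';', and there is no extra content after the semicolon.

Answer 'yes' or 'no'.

Answer: no

Derivation:
Input: (S,(C,G),(J,E,Y,D));X
Paren balance: 3 '(' vs 3 ')' OK
Ends with single ';': False
Full parse: FAILS (must end with ;)
Valid: False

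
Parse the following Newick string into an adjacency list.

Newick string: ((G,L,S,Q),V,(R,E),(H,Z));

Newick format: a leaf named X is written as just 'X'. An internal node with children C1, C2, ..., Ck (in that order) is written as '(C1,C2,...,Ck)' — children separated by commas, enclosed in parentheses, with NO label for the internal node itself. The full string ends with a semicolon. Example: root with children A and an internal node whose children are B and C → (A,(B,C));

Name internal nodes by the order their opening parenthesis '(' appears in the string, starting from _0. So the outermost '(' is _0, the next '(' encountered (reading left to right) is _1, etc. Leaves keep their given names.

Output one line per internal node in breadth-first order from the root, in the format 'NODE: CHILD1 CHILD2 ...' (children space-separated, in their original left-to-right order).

Answer: _0: _1 V _2 _3
_1: G L S Q
_2: R E
_3: H Z

Derivation:
Input: ((G,L,S,Q),V,(R,E),(H,Z));
Scanning left-to-right, naming '(' by encounter order:
  pos 0: '(' -> open internal node _0 (depth 1)
  pos 1: '(' -> open internal node _1 (depth 2)
  pos 9: ')' -> close internal node _1 (now at depth 1)
  pos 13: '(' -> open internal node _2 (depth 2)
  pos 17: ')' -> close internal node _2 (now at depth 1)
  pos 19: '(' -> open internal node _3 (depth 2)
  pos 23: ')' -> close internal node _3 (now at depth 1)
  pos 24: ')' -> close internal node _0 (now at depth 0)
Total internal nodes: 4
BFS adjacency from root:
  _0: _1 V _2 _3
  _1: G L S Q
  _2: R E
  _3: H Z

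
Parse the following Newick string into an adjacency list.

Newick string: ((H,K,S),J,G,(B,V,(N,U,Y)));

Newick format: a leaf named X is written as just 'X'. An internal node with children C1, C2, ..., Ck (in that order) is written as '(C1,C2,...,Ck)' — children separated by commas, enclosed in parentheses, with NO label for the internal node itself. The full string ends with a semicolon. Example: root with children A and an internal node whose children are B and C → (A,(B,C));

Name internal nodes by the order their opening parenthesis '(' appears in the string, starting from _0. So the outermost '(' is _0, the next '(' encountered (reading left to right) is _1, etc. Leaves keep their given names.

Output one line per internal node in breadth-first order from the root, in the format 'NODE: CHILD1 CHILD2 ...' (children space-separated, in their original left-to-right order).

Answer: _0: _1 J G _2
_1: H K S
_2: B V _3
_3: N U Y

Derivation:
Input: ((H,K,S),J,G,(B,V,(N,U,Y)));
Scanning left-to-right, naming '(' by encounter order:
  pos 0: '(' -> open internal node _0 (depth 1)
  pos 1: '(' -> open internal node _1 (depth 2)
  pos 7: ')' -> close internal node _1 (now at depth 1)
  pos 13: '(' -> open internal node _2 (depth 2)
  pos 18: '(' -> open internal node _3 (depth 3)
  pos 24: ')' -> close internal node _3 (now at depth 2)
  pos 25: ')' -> close internal node _2 (now at depth 1)
  pos 26: ')' -> close internal node _0 (now at depth 0)
Total internal nodes: 4
BFS adjacency from root:
  _0: _1 J G _2
  _1: H K S
  _2: B V _3
  _3: N U Y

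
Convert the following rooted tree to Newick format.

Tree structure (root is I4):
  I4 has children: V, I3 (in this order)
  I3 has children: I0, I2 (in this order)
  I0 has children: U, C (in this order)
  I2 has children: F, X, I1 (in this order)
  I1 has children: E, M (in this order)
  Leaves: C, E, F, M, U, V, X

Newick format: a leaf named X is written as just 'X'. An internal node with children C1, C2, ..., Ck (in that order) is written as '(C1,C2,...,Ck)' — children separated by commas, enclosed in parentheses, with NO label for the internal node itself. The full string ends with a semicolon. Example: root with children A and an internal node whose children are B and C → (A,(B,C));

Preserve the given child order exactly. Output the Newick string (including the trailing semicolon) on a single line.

Answer: (V,((U,C),(F,X,(E,M))));

Derivation:
internal I4 with children ['V', 'I3']
  leaf 'V' → 'V'
  internal I3 with children ['I0', 'I2']
    internal I0 with children ['U', 'C']
      leaf 'U' → 'U'
      leaf 'C' → 'C'
    → '(U,C)'
    internal I2 with children ['F', 'X', 'I1']
      leaf 'F' → 'F'
      leaf 'X' → 'X'
      internal I1 with children ['E', 'M']
        leaf 'E' → 'E'
        leaf 'M' → 'M'
      → '(E,M)'
    → '(F,X,(E,M))'
  → '((U,C),(F,X,(E,M)))'
→ '(V,((U,C),(F,X,(E,M))))'
Final: (V,((U,C),(F,X,(E,M))));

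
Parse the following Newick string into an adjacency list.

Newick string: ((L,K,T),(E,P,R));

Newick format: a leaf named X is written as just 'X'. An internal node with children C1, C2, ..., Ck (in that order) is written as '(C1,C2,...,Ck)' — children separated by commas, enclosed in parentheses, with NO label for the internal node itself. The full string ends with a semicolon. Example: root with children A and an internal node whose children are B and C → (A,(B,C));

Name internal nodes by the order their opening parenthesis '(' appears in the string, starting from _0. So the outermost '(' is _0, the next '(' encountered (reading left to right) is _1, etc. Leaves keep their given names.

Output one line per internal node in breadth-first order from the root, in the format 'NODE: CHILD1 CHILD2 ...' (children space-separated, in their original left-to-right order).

Input: ((L,K,T),(E,P,R));
Scanning left-to-right, naming '(' by encounter order:
  pos 0: '(' -> open internal node _0 (depth 1)
  pos 1: '(' -> open internal node _1 (depth 2)
  pos 7: ')' -> close internal node _1 (now at depth 1)
  pos 9: '(' -> open internal node _2 (depth 2)
  pos 15: ')' -> close internal node _2 (now at depth 1)
  pos 16: ')' -> close internal node _0 (now at depth 0)
Total internal nodes: 3
BFS adjacency from root:
  _0: _1 _2
  _1: L K T
  _2: E P R

Answer: _0: _1 _2
_1: L K T
_2: E P R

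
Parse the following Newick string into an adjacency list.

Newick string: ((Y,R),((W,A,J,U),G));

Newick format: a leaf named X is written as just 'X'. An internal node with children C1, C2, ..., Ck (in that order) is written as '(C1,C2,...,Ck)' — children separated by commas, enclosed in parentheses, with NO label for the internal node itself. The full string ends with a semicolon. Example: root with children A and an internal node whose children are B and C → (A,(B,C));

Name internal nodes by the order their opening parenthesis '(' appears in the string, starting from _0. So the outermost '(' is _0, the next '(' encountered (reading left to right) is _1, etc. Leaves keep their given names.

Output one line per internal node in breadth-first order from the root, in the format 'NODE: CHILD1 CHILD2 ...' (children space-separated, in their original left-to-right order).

Input: ((Y,R),((W,A,J,U),G));
Scanning left-to-right, naming '(' by encounter order:
  pos 0: '(' -> open internal node _0 (depth 1)
  pos 1: '(' -> open internal node _1 (depth 2)
  pos 5: ')' -> close internal node _1 (now at depth 1)
  pos 7: '(' -> open internal node _2 (depth 2)
  pos 8: '(' -> open internal node _3 (depth 3)
  pos 16: ')' -> close internal node _3 (now at depth 2)
  pos 19: ')' -> close internal node _2 (now at depth 1)
  pos 20: ')' -> close internal node _0 (now at depth 0)
Total internal nodes: 4
BFS adjacency from root:
  _0: _1 _2
  _1: Y R
  _2: _3 G
  _3: W A J U

Answer: _0: _1 _2
_1: Y R
_2: _3 G
_3: W A J U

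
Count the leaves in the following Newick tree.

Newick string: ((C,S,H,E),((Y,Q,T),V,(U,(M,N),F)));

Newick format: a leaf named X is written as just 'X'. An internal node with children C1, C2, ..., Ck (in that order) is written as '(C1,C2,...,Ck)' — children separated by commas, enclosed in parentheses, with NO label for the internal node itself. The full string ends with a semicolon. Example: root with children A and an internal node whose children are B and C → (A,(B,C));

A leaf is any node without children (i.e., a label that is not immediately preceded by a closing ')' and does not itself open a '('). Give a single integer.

Newick: ((C,S,H,E),((Y,Q,T),V,(U,(M,N),F)));
Scan left-to-right; a leaf is any maximal label run not followed by '(':
  pos 2: leaf 'C' → count = 1
  pos 4: leaf 'S' → count = 2
  pos 6: leaf 'H' → count = 3
  pos 8: leaf 'E' → count = 4
  pos 13: leaf 'Y' → count = 5
  pos 15: leaf 'Q' → count = 6
  pos 17: leaf 'T' → count = 7
  pos 20: leaf 'V' → count = 8
  pos 23: leaf 'U' → count = 9
  pos 26: leaf 'M' → count = 10
  pos 28: leaf 'N' → count = 11
  pos 31: leaf 'F' → count = 12
Total leaves: 12

Answer: 12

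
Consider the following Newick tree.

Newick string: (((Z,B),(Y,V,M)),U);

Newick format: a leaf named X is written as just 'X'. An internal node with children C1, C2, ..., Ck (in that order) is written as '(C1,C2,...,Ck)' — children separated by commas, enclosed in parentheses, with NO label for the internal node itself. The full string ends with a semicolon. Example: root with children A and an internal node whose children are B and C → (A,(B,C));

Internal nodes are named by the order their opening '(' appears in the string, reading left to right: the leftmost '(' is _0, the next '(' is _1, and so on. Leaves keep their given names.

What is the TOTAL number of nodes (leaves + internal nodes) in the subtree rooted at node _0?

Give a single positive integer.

Answer: 10

Derivation:
Newick: (((Z,B),(Y,V,M)),U);
Locate _0: it is the '(' at position 0 (the 1st '(' reading left to right).
Query: subtree rooted at _0
_0: subtree_size = 1 + 9
  _1: subtree_size = 1 + 7
    _2: subtree_size = 1 + 2
      Z: subtree_size = 1 + 0
      B: subtree_size = 1 + 0
    _3: subtree_size = 1 + 3
      Y: subtree_size = 1 + 0
      V: subtree_size = 1 + 0
      M: subtree_size = 1 + 0
  U: subtree_size = 1 + 0
Total subtree size of _0: 10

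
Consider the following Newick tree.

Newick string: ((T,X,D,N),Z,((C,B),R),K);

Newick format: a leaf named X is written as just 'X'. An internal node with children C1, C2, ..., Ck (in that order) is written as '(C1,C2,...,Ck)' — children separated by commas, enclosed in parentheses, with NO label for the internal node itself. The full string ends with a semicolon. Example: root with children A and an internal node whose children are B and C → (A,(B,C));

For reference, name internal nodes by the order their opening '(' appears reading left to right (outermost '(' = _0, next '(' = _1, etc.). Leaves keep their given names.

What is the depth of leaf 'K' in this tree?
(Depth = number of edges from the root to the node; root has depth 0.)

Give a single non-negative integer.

Newick: ((T,X,D,N),Z,((C,B),R),K);
Naming internals by '(' encounter order: outermost '(' = _0, next = _1, ...
Query node: K
Path from root: _0 -> K
Depth of K: 1 (number of edges from root)

Answer: 1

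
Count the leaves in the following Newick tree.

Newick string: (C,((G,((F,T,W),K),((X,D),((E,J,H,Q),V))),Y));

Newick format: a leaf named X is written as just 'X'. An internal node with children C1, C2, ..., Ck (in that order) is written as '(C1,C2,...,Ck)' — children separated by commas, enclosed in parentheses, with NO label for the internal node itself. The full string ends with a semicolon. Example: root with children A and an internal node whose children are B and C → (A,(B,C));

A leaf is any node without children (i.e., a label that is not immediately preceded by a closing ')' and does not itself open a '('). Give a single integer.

Newick: (C,((G,((F,T,W),K),((X,D),((E,J,H,Q),V))),Y));
Scan left-to-right; a leaf is any maximal label run not followed by '(':
  pos 1: leaf 'C' → count = 1
  pos 5: leaf 'G' → count = 2
  pos 9: leaf 'F' → count = 3
  pos 11: leaf 'T' → count = 4
  pos 13: leaf 'W' → count = 5
  pos 16: leaf 'K' → count = 6
  pos 21: leaf 'X' → count = 7
  pos 23: leaf 'D' → count = 8
  pos 28: leaf 'E' → count = 9
  pos 30: leaf 'J' → count = 10
  pos 32: leaf 'H' → count = 11
  pos 34: leaf 'Q' → count = 12
  pos 37: leaf 'V' → count = 13
  pos 42: leaf 'Y' → count = 14
Total leaves: 14

Answer: 14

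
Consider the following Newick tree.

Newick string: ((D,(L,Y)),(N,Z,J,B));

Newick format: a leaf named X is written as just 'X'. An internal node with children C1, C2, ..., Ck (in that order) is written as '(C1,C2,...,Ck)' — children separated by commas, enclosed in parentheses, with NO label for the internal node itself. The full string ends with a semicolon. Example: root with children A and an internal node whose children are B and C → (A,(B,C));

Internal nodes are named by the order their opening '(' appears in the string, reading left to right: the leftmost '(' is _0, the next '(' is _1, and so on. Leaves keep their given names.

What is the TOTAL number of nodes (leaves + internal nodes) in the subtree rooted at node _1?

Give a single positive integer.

Answer: 5

Derivation:
Newick: ((D,(L,Y)),(N,Z,J,B));
Locate _1: it is the '(' at position 1 (the 2nd '(' reading left to right).
Query: subtree rooted at _1
_1: subtree_size = 1 + 4
  D: subtree_size = 1 + 0
  _2: subtree_size = 1 + 2
    L: subtree_size = 1 + 0
    Y: subtree_size = 1 + 0
Total subtree size of _1: 5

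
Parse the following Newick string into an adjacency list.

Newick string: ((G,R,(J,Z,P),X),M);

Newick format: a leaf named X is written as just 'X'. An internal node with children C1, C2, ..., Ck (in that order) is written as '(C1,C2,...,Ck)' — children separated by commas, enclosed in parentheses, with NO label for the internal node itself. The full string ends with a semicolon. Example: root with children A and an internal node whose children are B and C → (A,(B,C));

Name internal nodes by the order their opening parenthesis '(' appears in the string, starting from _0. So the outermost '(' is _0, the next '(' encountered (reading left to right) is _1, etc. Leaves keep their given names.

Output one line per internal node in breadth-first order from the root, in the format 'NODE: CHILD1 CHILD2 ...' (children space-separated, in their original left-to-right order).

Answer: _0: _1 M
_1: G R _2 X
_2: J Z P

Derivation:
Input: ((G,R,(J,Z,P),X),M);
Scanning left-to-right, naming '(' by encounter order:
  pos 0: '(' -> open internal node _0 (depth 1)
  pos 1: '(' -> open internal node _1 (depth 2)
  pos 6: '(' -> open internal node _2 (depth 3)
  pos 12: ')' -> close internal node _2 (now at depth 2)
  pos 15: ')' -> close internal node _1 (now at depth 1)
  pos 18: ')' -> close internal node _0 (now at depth 0)
Total internal nodes: 3
BFS adjacency from root:
  _0: _1 M
  _1: G R _2 X
  _2: J Z P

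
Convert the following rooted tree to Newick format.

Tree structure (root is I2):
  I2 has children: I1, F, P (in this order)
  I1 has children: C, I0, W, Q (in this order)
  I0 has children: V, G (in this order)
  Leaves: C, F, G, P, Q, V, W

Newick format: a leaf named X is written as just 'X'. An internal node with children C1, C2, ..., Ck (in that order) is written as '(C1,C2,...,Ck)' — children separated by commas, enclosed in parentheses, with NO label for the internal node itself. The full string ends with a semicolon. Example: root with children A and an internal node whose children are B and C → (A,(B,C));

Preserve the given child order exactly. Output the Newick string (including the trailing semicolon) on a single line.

internal I2 with children ['I1', 'F', 'P']
  internal I1 with children ['C', 'I0', 'W', 'Q']
    leaf 'C' → 'C'
    internal I0 with children ['V', 'G']
      leaf 'V' → 'V'
      leaf 'G' → 'G'
    → '(V,G)'
    leaf 'W' → 'W'
    leaf 'Q' → 'Q'
  → '(C,(V,G),W,Q)'
  leaf 'F' → 'F'
  leaf 'P' → 'P'
→ '((C,(V,G),W,Q),F,P)'
Final: ((C,(V,G),W,Q),F,P);

Answer: ((C,(V,G),W,Q),F,P);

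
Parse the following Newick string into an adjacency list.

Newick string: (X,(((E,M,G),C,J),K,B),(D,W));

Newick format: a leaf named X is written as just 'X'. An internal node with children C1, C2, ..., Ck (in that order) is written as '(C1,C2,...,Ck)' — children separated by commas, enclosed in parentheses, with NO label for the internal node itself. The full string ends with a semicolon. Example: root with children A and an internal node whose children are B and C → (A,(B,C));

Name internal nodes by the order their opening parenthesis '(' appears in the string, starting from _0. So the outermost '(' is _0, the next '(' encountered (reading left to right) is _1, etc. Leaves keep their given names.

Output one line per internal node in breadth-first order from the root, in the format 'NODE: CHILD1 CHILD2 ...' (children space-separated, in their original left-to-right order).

Answer: _0: X _1 _4
_1: _2 K B
_4: D W
_2: _3 C J
_3: E M G

Derivation:
Input: (X,(((E,M,G),C,J),K,B),(D,W));
Scanning left-to-right, naming '(' by encounter order:
  pos 0: '(' -> open internal node _0 (depth 1)
  pos 3: '(' -> open internal node _1 (depth 2)
  pos 4: '(' -> open internal node _2 (depth 3)
  pos 5: '(' -> open internal node _3 (depth 4)
  pos 11: ')' -> close internal node _3 (now at depth 3)
  pos 16: ')' -> close internal node _2 (now at depth 2)
  pos 21: ')' -> close internal node _1 (now at depth 1)
  pos 23: '(' -> open internal node _4 (depth 2)
  pos 27: ')' -> close internal node _4 (now at depth 1)
  pos 28: ')' -> close internal node _0 (now at depth 0)
Total internal nodes: 5
BFS adjacency from root:
  _0: X _1 _4
  _1: _2 K B
  _4: D W
  _2: _3 C J
  _3: E M G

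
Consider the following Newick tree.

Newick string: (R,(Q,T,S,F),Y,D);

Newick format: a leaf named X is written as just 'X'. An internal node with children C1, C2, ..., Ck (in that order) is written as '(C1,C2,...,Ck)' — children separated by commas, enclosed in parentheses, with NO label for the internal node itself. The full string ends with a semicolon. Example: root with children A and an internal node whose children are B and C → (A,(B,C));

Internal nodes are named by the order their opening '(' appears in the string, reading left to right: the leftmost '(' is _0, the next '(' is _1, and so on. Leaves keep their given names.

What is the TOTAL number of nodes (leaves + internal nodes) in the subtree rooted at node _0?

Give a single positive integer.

Answer: 9

Derivation:
Newick: (R,(Q,T,S,F),Y,D);
Locate _0: it is the '(' at position 0 (the 1st '(' reading left to right).
Query: subtree rooted at _0
_0: subtree_size = 1 + 8
  R: subtree_size = 1 + 0
  _1: subtree_size = 1 + 4
    Q: subtree_size = 1 + 0
    T: subtree_size = 1 + 0
    S: subtree_size = 1 + 0
    F: subtree_size = 1 + 0
  Y: subtree_size = 1 + 0
  D: subtree_size = 1 + 0
Total subtree size of _0: 9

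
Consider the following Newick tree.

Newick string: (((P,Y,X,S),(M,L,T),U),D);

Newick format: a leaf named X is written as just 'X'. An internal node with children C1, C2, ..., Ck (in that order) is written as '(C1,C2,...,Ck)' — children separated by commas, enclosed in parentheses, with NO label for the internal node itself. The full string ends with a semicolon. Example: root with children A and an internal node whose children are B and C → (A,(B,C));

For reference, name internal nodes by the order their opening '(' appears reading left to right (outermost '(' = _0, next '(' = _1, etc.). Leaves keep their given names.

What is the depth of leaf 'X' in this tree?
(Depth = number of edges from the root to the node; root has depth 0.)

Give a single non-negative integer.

Newick: (((P,Y,X,S),(M,L,T),U),D);
Naming internals by '(' encounter order: outermost '(' = _0, next = _1, ...
Query node: X
Path from root: _0 -> _1 -> _2 -> X
Depth of X: 3 (number of edges from root)

Answer: 3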